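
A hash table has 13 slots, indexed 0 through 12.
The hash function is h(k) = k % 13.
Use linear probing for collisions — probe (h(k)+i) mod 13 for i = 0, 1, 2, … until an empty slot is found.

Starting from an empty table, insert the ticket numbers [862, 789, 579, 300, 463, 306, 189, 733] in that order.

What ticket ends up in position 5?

862 hashes to 4; slot 4 is free -> place at 4.
789 hashes to 9; slot 9 is free -> place at 9.
579 hashes to 7; slot 7 is free -> place at 7.
300 hashes to 1; slot 1 is free -> place at 1.
463 hashes to 8; slot 8 is free -> place at 8.
306 hashes to 7; 7,8,9 taken -> place at 10.
189 hashes to 7; 7,8,9,10 taken -> place at 11.
733 hashes to 5; slot 5 is free -> place at 5.
Table: [—, 300, —, —, 862, 733, —, 579, 463, 789, 306, 189, —]

733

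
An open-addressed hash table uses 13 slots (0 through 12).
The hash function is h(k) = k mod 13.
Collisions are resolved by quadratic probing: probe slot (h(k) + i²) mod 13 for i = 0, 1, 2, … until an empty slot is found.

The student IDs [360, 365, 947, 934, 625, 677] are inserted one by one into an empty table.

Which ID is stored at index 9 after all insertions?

360

Insert 360: h=9, slot 9 empty => index 9.
Insert 365: h=1, slot 1 empty => index 1.
Insert 947: h=11, slot 11 empty => index 11.
Insert 934: h=11, slot 11 occupied => index 12.
Insert 625: h=1, slot 1 occupied => index 2.
Insert 677: h=1, slots 1,2 occupied => index 5.
Table: [∅, 365, 625, ∅, ∅, 677, ∅, ∅, ∅, 360, ∅, 947, 934]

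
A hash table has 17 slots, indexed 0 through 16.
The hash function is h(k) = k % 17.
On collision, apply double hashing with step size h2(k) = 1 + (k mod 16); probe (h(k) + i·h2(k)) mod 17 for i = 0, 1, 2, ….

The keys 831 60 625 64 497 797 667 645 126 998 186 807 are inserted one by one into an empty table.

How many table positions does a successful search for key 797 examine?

831 hashes to 15; slot 15 is free -> place at 15.
60 hashes to 9; slot 9 is free -> place at 9.
625 hashes to 13; slot 13 is free -> place at 13.
64 hashes to 13, h2=1; 13 taken -> place at 14.
497 hashes to 4; slot 4 is free -> place at 4.
797 hashes to 15, h2=14; 15 taken -> place at 12.
667 hashes to 4, h2=12; 4 taken -> place at 16.
645 hashes to 16, h2=6; 16 taken -> place at 5.
126 hashes to 7; slot 7 is free -> place at 7.
998 hashes to 12, h2=7; 12 taken -> place at 2.
186 hashes to 16, h2=11; 16 taken -> place at 10.
807 hashes to 8; slot 8 is free -> place at 8.
Table: [., ., 998, ., 497, 645, ., 126, 807, 60, 186, ., 797, 625, 64, 831, 667]
Lookup 797: h=15, h2=14, probe 15,12 → found at 12.

2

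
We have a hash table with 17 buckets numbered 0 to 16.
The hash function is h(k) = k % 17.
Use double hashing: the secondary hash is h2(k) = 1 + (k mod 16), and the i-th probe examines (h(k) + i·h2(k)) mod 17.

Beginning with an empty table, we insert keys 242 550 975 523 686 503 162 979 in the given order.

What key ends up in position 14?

Insert 242: h=4, slot 4 empty => index 4.
Insert 550: h=6, slot 6 empty => index 6.
Insert 975: h=6, h2=16, slot 6 occupied => index 5.
Insert 523: h=13, slot 13 empty => index 13.
Insert 686: h=6, h2=15, slots 6,4 occupied => index 2.
Insert 503: h=10, slot 10 empty => index 10.
Insert 162: h=9, slot 9 empty => index 9.
Insert 979: h=10, h2=4, slot 10 occupied => index 14.
Table: [_, _, 686, _, 242, 975, 550, _, _, 162, 503, _, _, 523, 979, _, _]

979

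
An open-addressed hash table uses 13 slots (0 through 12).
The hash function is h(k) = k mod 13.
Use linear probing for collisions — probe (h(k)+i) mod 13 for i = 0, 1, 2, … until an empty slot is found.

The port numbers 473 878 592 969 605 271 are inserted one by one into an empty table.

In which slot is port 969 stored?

Insert 473: h=5, slot 5 empty → index 5.
Insert 878: h=7, slot 7 empty → index 7.
Insert 592: h=7, slot 7 occupied → index 8.
Insert 969: h=7, slots 7,8 occupied → index 9.
Insert 605: h=7, slots 7,8,9 occupied → index 10.
Insert 271: h=11, slot 11 empty → index 11.
Table: [—, —, —, —, —, 473, —, 878, 592, 969, 605, 271, —]

9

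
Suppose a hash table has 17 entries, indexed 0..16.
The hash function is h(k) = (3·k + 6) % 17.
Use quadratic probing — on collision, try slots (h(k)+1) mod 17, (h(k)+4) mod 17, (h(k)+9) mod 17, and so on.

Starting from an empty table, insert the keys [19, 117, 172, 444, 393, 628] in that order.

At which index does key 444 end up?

19: h=12 → slot 12
117: h=0 → slot 0
172: h=12, probe 12,13 → slot 13
444: h=12, probe 12,13,16 → slot 16
393: h=12, probe 12,13,16,4 → slot 4
628: h=3 → slot 3
Table: [117, _, _, 628, 393, _, _, _, _, _, _, _, 19, 172, _, _, 444]

16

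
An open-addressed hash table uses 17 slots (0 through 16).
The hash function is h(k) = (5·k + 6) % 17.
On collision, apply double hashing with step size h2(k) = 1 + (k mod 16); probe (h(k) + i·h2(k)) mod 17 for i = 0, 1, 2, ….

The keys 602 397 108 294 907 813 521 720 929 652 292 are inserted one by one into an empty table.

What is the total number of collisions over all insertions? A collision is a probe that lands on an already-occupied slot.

7

602 hashes to 7; slot 7 is free => place at 7.
397 hashes to 2; slot 2 is free => place at 2.
108 hashes to 2, h2=13; 2 taken => place at 15.
294 hashes to 14; slot 14 is free => place at 14.
907 hashes to 2, h2=12; 2,14 taken => place at 9.
813 hashes to 8; slot 8 is free => place at 8.
521 hashes to 10; slot 10 is free => place at 10.
720 hashes to 2, h2=1; 2 taken => place at 3.
929 hashes to 10, h2=2; 10 taken => place at 12.
652 hashes to 2, h2=13; 2,15 taken => place at 11.
292 hashes to 4; slot 4 is free => place at 4.
Table: [_, _, 397, 720, 292, _, _, 602, 813, 907, 521, 652, 929, _, 294, 108, _]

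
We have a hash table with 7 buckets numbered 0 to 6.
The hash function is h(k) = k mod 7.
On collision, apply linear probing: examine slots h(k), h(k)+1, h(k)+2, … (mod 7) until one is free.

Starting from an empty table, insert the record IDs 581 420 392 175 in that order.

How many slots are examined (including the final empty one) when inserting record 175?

4

Insert 581: h=0, slot 0 empty => index 0.
Insert 420: h=0, slot 0 occupied => index 1.
Insert 392: h=0, slots 0,1 occupied => index 2.
Insert 175: h=0, slots 0,1,2 occupied => index 3.
Table: [581, 420, 392, 175, —, —, —]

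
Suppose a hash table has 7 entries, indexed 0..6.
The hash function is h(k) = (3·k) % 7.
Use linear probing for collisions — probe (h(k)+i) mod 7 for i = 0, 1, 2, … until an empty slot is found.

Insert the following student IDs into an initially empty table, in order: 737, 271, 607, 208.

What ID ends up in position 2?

737: h=6 → slot 6
271: h=1 → slot 1
607: h=1, probe 1,2 → slot 2
208: h=1, probe 1,2,3 → slot 3
Table: [_, 271, 607, 208, _, _, 737]

607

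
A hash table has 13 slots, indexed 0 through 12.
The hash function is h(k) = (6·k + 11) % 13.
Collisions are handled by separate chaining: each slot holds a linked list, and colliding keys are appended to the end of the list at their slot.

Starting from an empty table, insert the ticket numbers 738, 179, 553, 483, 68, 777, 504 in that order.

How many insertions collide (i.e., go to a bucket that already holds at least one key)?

Insert 738: h=6, bucket 6 empty -> new chain.
Insert 179: h=6, bucket 6 nonempty -> append to chain.
Insert 553: h=1, bucket 1 empty -> new chain.
Insert 483: h=10, bucket 10 empty -> new chain.
Insert 68: h=3, bucket 3 empty -> new chain.
Insert 777: h=6, bucket 6 nonempty -> append to chain.
Insert 504: h=6, bucket 6 nonempty -> append to chain.
Final buckets:
0: -
1: 553
2: -
3: 68
4: -
5: -
6: 738 -> 179 -> 777 -> 504
7: -
8: -
9: -
10: 483
11: -
12: -

3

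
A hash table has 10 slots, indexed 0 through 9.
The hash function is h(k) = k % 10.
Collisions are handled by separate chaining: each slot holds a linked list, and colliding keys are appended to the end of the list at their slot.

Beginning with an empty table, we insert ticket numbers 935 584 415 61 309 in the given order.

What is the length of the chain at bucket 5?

Insert 935: h=5, bucket 5 empty -> new chain.
Insert 584: h=4, bucket 4 empty -> new chain.
Insert 415: h=5, bucket 5 nonempty -> append to chain.
Insert 61: h=1, bucket 1 empty -> new chain.
Insert 309: h=9, bucket 9 empty -> new chain.
Final buckets:
0: ∅
1: 61
2: ∅
3: ∅
4: 584
5: 935 -> 415
6: ∅
7: ∅
8: ∅
9: 309

2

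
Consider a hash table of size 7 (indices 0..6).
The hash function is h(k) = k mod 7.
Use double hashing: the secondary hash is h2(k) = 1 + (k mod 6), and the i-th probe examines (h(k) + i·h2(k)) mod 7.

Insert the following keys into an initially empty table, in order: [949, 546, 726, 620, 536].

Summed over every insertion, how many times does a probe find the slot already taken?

5

Insert 949: h=4, slot 4 empty => index 4.
Insert 546: h=0, slot 0 empty => index 0.
Insert 726: h=5, slot 5 empty => index 5.
Insert 620: h=4, h2=3, slots 4,0 occupied => index 3.
Insert 536: h=4, h2=3, slots 4,0,3 occupied => index 6.
Table: [546, —, —, 620, 949, 726, 536]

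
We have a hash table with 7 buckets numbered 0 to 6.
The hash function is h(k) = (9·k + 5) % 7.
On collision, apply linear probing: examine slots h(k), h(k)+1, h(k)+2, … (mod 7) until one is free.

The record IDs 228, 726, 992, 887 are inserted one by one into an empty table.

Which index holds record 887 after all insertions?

228 hashes to 6; slot 6 is free → place at 6.
726 hashes to 1; slot 1 is free → place at 1.
992 hashes to 1; 1 taken → place at 2.
887 hashes to 1; 1,2 taken → place at 3.
Table: [_, 726, 992, 887, _, _, 228]

3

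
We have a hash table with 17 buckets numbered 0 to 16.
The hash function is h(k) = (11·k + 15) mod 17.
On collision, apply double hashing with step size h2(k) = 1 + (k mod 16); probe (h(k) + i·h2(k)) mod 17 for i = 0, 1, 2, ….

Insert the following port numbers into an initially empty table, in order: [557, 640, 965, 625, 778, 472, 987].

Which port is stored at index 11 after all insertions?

Insert 557: h=5, slot 5 empty → index 5.
Insert 640: h=0, slot 0 empty → index 0.
Insert 965: h=5, h2=6, slot 5 occupied → index 11.
Insert 625: h=5, h2=2, slot 5 occupied → index 7.
Insert 778: h=5, h2=11, slot 5 occupied → index 16.
Insert 472: h=5, h2=9, slot 5 occupied → index 14.
Insert 987: h=9, slot 9 empty → index 9.
Table: [640, —, —, —, —, 557, —, 625, —, 987, —, 965, —, —, 472, —, 778]

965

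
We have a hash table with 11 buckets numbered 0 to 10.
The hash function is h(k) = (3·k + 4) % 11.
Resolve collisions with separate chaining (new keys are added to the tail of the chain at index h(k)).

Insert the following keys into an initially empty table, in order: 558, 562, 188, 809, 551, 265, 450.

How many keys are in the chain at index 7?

558 -> bucket 6
562 -> bucket 7
188 -> bucket 7 (collision)
809 -> bucket 0
551 -> bucket 7 (collision)
265 -> bucket 7 (collision)
450 -> bucket 1
Final buckets:
0: 809
1: 450
2: -
3: -
4: -
5: -
6: 558
7: 562 -> 188 -> 551 -> 265
8: -
9: -
10: -

4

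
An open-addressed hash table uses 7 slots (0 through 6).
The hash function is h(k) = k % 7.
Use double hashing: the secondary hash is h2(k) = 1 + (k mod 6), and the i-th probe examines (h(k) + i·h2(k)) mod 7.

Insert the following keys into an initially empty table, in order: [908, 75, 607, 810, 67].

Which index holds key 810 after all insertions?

908: h=5 → slot 5
75: h=5, h2=4, probe 5,2 → slot 2
607: h=5, h2=2, probe 5,0 → slot 0
810: h=5, h2=1, probe 5,6 → slot 6
67: h=4 → slot 4
Table: [607, —, 75, —, 67, 908, 810]

6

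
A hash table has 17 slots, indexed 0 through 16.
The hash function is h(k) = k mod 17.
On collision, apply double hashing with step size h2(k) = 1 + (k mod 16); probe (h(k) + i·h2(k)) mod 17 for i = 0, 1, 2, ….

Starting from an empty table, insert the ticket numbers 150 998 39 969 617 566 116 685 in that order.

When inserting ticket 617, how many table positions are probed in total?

Insert 150: h=14, slot 14 empty -> index 14.
Insert 998: h=12, slot 12 empty -> index 12.
Insert 39: h=5, slot 5 empty -> index 5.
Insert 969: h=0, slot 0 empty -> index 0.
Insert 617: h=5, h2=10, slot 5 occupied -> index 15.
Insert 566: h=5, h2=7, slots 5,12 occupied -> index 2.
Insert 116: h=14, h2=5, slots 14,2 occupied -> index 7.
Insert 685: h=5, h2=14, slots 5,2 occupied -> index 16.
Table: [969, ., 566, ., ., 39, ., 116, ., ., ., ., 998, ., 150, 617, 685]

2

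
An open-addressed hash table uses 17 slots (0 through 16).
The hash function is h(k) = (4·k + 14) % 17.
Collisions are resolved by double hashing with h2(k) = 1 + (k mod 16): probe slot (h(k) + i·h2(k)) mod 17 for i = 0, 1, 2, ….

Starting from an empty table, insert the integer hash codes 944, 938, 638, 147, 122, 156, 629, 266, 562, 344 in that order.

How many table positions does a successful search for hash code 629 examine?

944: h=16 → slot 16
938: h=9 → slot 9
638: h=16, h2=15, probe 16,14 → slot 14
147: h=7 → slot 7
122: h=9, h2=11, probe 9,3 → slot 3
156: h=9, h2=13, probe 9,5 → slot 5
629: h=14, h2=6, probe 14,3,9,15 → slot 15
266: h=7, h2=11, probe 7,1 → slot 1
562: h=1, h2=3, probe 1,4 → slot 4
344: h=13 → slot 13
Table: [_, 266, _, 122, 562, 156, _, 147, _, 938, _, _, _, 344, 638, 629, 944]
Lookup 629: h=14, h2=6, probe 14,3,9,15 → found at 15.

4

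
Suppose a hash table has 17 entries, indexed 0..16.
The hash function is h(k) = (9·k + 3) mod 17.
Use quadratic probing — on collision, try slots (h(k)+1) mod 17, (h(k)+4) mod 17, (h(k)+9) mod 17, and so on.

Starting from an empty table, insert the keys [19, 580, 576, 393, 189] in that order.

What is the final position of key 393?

19 hashes to 4; slot 4 is free -> place at 4.
580 hashes to 4; 4 taken -> place at 5.
576 hashes to 2; slot 2 is free -> place at 2.
393 hashes to 4; 4,5 taken -> place at 8.
189 hashes to 4; 4,5,8 taken -> place at 13.
Table: [., ., 576, ., 19, 580, ., ., 393, ., ., ., ., 189, ., ., .]

8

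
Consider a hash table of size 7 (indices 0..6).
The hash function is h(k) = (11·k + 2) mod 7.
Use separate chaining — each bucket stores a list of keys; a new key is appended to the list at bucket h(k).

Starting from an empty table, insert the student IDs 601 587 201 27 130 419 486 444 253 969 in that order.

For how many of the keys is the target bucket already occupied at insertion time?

601 → bucket 5
587 → bucket 5 (collision)
201 → bucket 1
27 → bucket 5 (collision)
130 → bucket 4
419 → bucket 5 (collision)
486 → bucket 0
444 → bucket 0 (collision)
253 → bucket 6
969 → bucket 0 (collision)
Final buckets:
0: 486 -> 444 -> 969
1: 201
2: —
3: —
4: 130
5: 601 -> 587 -> 27 -> 419
6: 253

5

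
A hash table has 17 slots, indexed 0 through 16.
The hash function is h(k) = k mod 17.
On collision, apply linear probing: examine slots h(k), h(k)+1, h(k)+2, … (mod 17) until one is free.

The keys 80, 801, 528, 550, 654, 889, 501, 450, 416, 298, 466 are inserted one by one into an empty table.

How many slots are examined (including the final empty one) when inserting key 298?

5

80: h=12 => slot 12
801: h=2 => slot 2
528: h=1 => slot 1
550: h=6 => slot 6
654: h=8 => slot 8
889: h=5 => slot 5
501: h=8, probe 8,9 => slot 9
450: h=8, probe 8,9,10 => slot 10
416: h=8, probe 8,9,10,11 => slot 11
298: h=9, probe 9,10,11,12,13 => slot 13
466: h=7 => slot 7
Table: [_, 528, 801, _, _, 889, 550, 466, 654, 501, 450, 416, 80, 298, _, _, _]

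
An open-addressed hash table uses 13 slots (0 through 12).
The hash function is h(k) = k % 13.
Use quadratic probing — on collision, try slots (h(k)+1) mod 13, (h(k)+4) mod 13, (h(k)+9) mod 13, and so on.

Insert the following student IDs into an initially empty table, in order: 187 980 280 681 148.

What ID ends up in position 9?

Insert 187: h=5, slot 5 empty -> index 5.
Insert 980: h=5, slot 5 occupied -> index 6.
Insert 280: h=7, slot 7 empty -> index 7.
Insert 681: h=5, slots 5,6 occupied -> index 9.
Insert 148: h=5, slots 5,6,9 occupied -> index 1.
Table: [-, 148, -, -, -, 187, 980, 280, -, 681, -, -, -]

681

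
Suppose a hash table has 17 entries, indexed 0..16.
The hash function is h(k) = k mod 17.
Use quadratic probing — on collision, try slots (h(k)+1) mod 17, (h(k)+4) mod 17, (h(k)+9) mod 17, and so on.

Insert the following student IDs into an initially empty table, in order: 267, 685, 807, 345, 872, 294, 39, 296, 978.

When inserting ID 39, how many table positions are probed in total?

267: h=12 => slot 12
685: h=5 => slot 5
807: h=8 => slot 8
345: h=5, probe 5,6 => slot 6
872: h=5, probe 5,6,9 => slot 9
294: h=5, probe 5,6,9,14 => slot 14
39: h=5, probe 5,6,9,14,4 => slot 4
296: h=7 => slot 7
978: h=9, probe 9,10 => slot 10
Table: [∅, ∅, ∅, ∅, 39, 685, 345, 296, 807, 872, 978, ∅, 267, ∅, 294, ∅, ∅]

5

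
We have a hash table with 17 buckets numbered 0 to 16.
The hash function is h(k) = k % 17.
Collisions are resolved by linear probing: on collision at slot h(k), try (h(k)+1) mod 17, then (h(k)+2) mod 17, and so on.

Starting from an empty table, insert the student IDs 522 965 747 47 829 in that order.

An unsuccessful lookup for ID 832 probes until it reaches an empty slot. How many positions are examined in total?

2

522: h=12 → slot 12
965: h=13 → slot 13
747: h=16 → slot 16
47: h=13, probe 13,14 → slot 14
829: h=13, probe 13,14,15 → slot 15
Table: [., ., ., ., ., ., ., ., ., ., ., ., 522, 965, 47, 829, 747]
Lookup 832: h=16, probe 16,0 → slot 0 empty, not found.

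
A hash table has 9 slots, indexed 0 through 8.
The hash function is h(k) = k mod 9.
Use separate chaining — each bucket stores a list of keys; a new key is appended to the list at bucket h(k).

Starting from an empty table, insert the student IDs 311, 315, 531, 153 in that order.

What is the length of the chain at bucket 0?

3

Insert 311: h=5, bucket 5 empty → new chain.
Insert 315: h=0, bucket 0 empty → new chain.
Insert 531: h=0, bucket 0 nonempty → append to chain.
Insert 153: h=0, bucket 0 nonempty → append to chain.
Final buckets:
0: 315 -> 531 -> 153
1: .
2: .
3: .
4: .
5: 311
6: .
7: .
8: .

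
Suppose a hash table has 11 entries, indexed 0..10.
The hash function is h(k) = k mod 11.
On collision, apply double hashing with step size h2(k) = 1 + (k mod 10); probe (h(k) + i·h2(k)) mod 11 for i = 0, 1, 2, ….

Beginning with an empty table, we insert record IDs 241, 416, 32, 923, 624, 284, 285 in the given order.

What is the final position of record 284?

7

Insert 241: h=10, slot 10 empty → index 10.
Insert 416: h=9, slot 9 empty → index 9.
Insert 32: h=10, h2=3, slot 10 occupied → index 2.
Insert 923: h=10, h2=4, slot 10 occupied → index 3.
Insert 624: h=8, slot 8 empty → index 8.
Insert 284: h=9, h2=5, slots 9,3,8,2 occupied → index 7.
Insert 285: h=10, h2=6, slot 10 occupied → index 5.
Table: [-, -, 32, 923, -, 285, -, 284, 624, 416, 241]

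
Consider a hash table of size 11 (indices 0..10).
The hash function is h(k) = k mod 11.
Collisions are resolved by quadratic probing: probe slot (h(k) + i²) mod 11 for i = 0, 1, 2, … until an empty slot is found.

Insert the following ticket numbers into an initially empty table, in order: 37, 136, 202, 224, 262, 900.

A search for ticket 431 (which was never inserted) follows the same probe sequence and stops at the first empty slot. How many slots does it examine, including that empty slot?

2

Insert 37: h=4, slot 4 empty => index 4.
Insert 136: h=4, slot 4 occupied => index 5.
Insert 202: h=4, slots 4,5 occupied => index 8.
Insert 224: h=4, slots 4,5,8 occupied => index 2.
Insert 262: h=9, slot 9 empty => index 9.
Insert 900: h=9, slot 9 occupied => index 10.
Table: [_, _, 224, _, 37, 136, _, _, 202, 262, 900]
Lookup 431: h=2, probe 2,3 → slot 3 empty, not found.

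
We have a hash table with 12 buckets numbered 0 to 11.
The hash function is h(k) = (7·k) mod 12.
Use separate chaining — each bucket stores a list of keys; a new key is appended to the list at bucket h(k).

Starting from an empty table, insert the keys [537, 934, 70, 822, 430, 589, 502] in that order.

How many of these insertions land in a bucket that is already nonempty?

537 -> bucket 3
934 -> bucket 10
70 -> bucket 10 (collision)
822 -> bucket 6
430 -> bucket 10 (collision)
589 -> bucket 7
502 -> bucket 10 (collision)
Final buckets:
0: ∅
1: ∅
2: ∅
3: 537
4: ∅
5: ∅
6: 822
7: 589
8: ∅
9: ∅
10: 934 -> 70 -> 430 -> 502
11: ∅

3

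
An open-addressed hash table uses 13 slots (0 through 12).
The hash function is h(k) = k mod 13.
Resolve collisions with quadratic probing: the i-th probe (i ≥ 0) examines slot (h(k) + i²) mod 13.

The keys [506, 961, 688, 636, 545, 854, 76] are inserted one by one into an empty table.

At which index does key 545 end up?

506: h=12 -> slot 12
961: h=12, probe 12,0 -> slot 0
688: h=12, probe 12,0,3 -> slot 3
636: h=12, probe 12,0,3,8 -> slot 8
545: h=12, probe 12,0,3,8,2 -> slot 2
854: h=9 -> slot 9
76: h=11 -> slot 11
Table: [961, _, 545, 688, _, _, _, _, 636, 854, _, 76, 506]

2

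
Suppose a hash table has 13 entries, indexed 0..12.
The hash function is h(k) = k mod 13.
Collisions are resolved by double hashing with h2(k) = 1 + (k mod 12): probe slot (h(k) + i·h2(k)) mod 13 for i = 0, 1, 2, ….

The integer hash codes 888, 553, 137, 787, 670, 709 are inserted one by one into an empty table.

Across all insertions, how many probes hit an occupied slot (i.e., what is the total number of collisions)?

Insert 888: h=4, slot 4 empty -> index 4.
Insert 553: h=7, slot 7 empty -> index 7.
Insert 137: h=7, h2=6, slot 7 occupied -> index 0.
Insert 787: h=7, h2=8, slot 7 occupied -> index 2.
Insert 670: h=7, h2=11, slot 7 occupied -> index 5.
Insert 709: h=7, h2=2, slot 7 occupied -> index 9.
Table: [137, ., 787, ., 888, 670, ., 553, ., 709, ., ., .]

4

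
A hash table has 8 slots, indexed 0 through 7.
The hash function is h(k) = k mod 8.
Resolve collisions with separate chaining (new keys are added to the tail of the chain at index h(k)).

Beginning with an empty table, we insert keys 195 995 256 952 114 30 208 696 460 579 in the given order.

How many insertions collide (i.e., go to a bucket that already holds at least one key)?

5

195 -> bucket 3
995 -> bucket 3 (collision)
256 -> bucket 0
952 -> bucket 0 (collision)
114 -> bucket 2
30 -> bucket 6
208 -> bucket 0 (collision)
696 -> bucket 0 (collision)
460 -> bucket 4
579 -> bucket 3 (collision)
Final buckets:
0: 256 -> 952 -> 208 -> 696
1: _
2: 114
3: 195 -> 995 -> 579
4: 460
5: _
6: 30
7: _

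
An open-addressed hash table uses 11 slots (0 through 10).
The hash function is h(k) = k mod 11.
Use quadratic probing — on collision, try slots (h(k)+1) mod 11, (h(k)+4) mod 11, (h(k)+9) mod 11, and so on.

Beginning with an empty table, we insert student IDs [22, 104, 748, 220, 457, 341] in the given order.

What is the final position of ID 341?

Insert 22: h=0, slot 0 empty → index 0.
Insert 104: h=5, slot 5 empty → index 5.
Insert 748: h=0, slot 0 occupied → index 1.
Insert 220: h=0, slots 0,1 occupied → index 4.
Insert 457: h=6, slot 6 empty → index 6.
Insert 341: h=0, slots 0,1,4 occupied → index 9.
Table: [22, 748, —, —, 220, 104, 457, —, —, 341, —]

9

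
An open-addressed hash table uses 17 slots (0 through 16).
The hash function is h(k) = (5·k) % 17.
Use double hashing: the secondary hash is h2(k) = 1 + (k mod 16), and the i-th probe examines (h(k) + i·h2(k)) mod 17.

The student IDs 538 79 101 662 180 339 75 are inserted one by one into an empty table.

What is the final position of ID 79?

3

538 hashes to 4; slot 4 is free → place at 4.
79 hashes to 4, h2=16; 4 taken → place at 3.
101 hashes to 12; slot 12 is free → place at 12.
662 hashes to 12, h2=7; 12 taken → place at 2.
180 hashes to 16; slot 16 is free → place at 16.
339 hashes to 12, h2=4; 12,16,3 taken → place at 7.
75 hashes to 1; slot 1 is free → place at 1.
Table: [—, 75, 662, 79, 538, —, —, 339, —, —, —, —, 101, —, —, —, 180]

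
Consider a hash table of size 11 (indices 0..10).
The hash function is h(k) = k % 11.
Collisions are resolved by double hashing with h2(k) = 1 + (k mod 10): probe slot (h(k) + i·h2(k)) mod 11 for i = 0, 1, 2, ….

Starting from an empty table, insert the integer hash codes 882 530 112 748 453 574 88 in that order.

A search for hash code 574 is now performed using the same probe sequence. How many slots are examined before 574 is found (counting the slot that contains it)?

882: h=2 → slot 2
530: h=2, h2=1, probe 2,3 → slot 3
112: h=2, h2=3, probe 2,5 → slot 5
748: h=0 → slot 0
453: h=2, h2=4, probe 2,6 → slot 6
574: h=2, h2=5, probe 2,7 → slot 7
88: h=0, h2=9, probe 0,9 → slot 9
Table: [748, -, 882, 530, -, 112, 453, 574, -, 88, -]
Lookup 574: h=2, h2=5, probe 2,7 → found at 7.

2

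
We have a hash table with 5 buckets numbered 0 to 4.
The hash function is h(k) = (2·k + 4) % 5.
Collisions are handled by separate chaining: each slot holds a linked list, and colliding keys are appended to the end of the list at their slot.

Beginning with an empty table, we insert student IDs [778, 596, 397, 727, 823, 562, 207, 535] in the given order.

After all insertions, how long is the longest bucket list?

Insert 778: h=0, bucket 0 empty -> new chain.
Insert 596: h=1, bucket 1 empty -> new chain.
Insert 397: h=3, bucket 3 empty -> new chain.
Insert 727: h=3, bucket 3 nonempty -> append to chain.
Insert 823: h=0, bucket 0 nonempty -> append to chain.
Insert 562: h=3, bucket 3 nonempty -> append to chain.
Insert 207: h=3, bucket 3 nonempty -> append to chain.
Insert 535: h=4, bucket 4 empty -> new chain.
Final buckets:
0: 778 -> 823
1: 596
2: -
3: 397 -> 727 -> 562 -> 207
4: 535

4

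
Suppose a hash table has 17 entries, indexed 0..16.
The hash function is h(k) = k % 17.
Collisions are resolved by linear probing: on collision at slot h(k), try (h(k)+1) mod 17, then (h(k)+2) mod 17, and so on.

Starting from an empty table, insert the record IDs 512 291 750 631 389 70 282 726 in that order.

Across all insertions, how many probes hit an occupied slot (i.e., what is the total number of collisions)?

10

Insert 512: h=2, slot 2 empty → index 2.
Insert 291: h=2, slot 2 occupied → index 3.
Insert 750: h=2, slots 2,3 occupied → index 4.
Insert 631: h=2, slots 2,3,4 occupied → index 5.
Insert 389: h=15, slot 15 empty → index 15.
Insert 70: h=2, slots 2,3,4,5 occupied → index 6.
Insert 282: h=10, slot 10 empty → index 10.
Insert 726: h=12, slot 12 empty → index 12.
Table: [∅, ∅, 512, 291, 750, 631, 70, ∅, ∅, ∅, 282, ∅, 726, ∅, ∅, 389, ∅]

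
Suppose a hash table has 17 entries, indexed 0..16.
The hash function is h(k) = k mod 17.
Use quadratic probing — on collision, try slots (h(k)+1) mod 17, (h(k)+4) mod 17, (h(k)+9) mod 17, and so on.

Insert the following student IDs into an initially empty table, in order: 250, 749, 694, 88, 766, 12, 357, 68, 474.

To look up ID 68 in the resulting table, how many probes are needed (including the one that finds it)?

3

250 hashes to 12; slot 12 is free → place at 12.
749 hashes to 1; slot 1 is free → place at 1.
694 hashes to 14; slot 14 is free → place at 14.
88 hashes to 3; slot 3 is free → place at 3.
766 hashes to 1; 1 taken → place at 2.
12 hashes to 12; 12 taken → place at 13.
357 hashes to 0; slot 0 is free → place at 0.
68 hashes to 0; 0,1 taken → place at 4.
474 hashes to 15; slot 15 is free → place at 15.
Table: [357, 749, 766, 88, 68, —, —, —, —, —, —, —, 250, 12, 694, 474, —]
Lookup 68: h=0, probe 0,1,4 → found at 4.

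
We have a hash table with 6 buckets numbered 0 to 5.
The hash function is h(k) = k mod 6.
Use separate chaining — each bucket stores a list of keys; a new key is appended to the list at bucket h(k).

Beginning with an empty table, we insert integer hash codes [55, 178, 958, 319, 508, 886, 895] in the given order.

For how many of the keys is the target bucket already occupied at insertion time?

5

55 → bucket 1
178 → bucket 4
958 → bucket 4 (collision)
319 → bucket 1 (collision)
508 → bucket 4 (collision)
886 → bucket 4 (collision)
895 → bucket 1 (collision)
Final buckets:
0: .
1: 55 -> 319 -> 895
2: .
3: .
4: 178 -> 958 -> 508 -> 886
5: .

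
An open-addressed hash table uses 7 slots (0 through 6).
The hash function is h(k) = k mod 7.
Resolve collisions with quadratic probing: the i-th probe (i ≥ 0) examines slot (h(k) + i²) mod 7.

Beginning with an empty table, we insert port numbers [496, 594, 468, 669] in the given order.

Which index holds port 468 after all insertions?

496: h=6 -> slot 6
594: h=6, probe 6,0 -> slot 0
468: h=6, probe 6,0,3 -> slot 3
669: h=4 -> slot 4
Table: [594, —, —, 468, 669, —, 496]

3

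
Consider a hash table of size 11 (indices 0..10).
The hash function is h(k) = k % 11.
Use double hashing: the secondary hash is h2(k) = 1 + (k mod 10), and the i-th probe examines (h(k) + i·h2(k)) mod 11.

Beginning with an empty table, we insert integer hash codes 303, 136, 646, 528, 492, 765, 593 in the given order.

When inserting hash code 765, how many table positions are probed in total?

2

Insert 303: h=6, slot 6 empty → index 6.
Insert 136: h=4, slot 4 empty → index 4.
Insert 646: h=8, slot 8 empty → index 8.
Insert 528: h=0, slot 0 empty → index 0.
Insert 492: h=8, h2=3, slots 8,0 occupied → index 3.
Insert 765: h=6, h2=6, slot 6 occupied → index 1.
Insert 593: h=10, slot 10 empty → index 10.
Table: [528, 765, ., 492, 136, ., 303, ., 646, ., 593]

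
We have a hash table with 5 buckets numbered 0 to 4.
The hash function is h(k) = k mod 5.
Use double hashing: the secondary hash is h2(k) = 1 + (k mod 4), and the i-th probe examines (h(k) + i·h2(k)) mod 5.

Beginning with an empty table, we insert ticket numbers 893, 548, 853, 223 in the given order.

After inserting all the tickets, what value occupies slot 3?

893

893 hashes to 3; slot 3 is free → place at 3.
548 hashes to 3, h2=1; 3 taken → place at 4.
853 hashes to 3, h2=2; 3 taken → place at 0.
223 hashes to 3, h2=4; 3 taken → place at 2.
Table: [853, -, 223, 893, 548]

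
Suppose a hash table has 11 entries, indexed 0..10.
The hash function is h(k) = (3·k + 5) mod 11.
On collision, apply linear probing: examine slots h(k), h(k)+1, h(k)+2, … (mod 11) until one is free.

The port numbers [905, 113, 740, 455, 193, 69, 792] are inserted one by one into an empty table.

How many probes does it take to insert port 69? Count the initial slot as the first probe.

905: h=3 -> slot 3
113: h=3, probe 3,4 -> slot 4
740: h=3, probe 3,4,5 -> slot 5
455: h=6 -> slot 6
193: h=1 -> slot 1
69: h=3, probe 3,4,5,6,7 -> slot 7
792: h=5, probe 5,6,7,8 -> slot 8
Table: [_, 193, _, 905, 113, 740, 455, 69, 792, _, _]

5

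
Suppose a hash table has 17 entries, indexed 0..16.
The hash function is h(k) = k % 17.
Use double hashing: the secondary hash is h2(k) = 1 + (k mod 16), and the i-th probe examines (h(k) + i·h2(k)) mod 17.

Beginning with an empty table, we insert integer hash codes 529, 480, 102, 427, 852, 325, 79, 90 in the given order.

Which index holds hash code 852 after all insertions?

529: h=2 -> slot 2
480: h=4 -> slot 4
102: h=0 -> slot 0
427: h=2, h2=12, probe 2,14 -> slot 14
852: h=2, h2=5, probe 2,7 -> slot 7
325: h=2, h2=6, probe 2,8 -> slot 8
79: h=11 -> slot 11
90: h=5 -> slot 5
Table: [102, ∅, 529, ∅, 480, 90, ∅, 852, 325, ∅, ∅, 79, ∅, ∅, 427, ∅, ∅]

7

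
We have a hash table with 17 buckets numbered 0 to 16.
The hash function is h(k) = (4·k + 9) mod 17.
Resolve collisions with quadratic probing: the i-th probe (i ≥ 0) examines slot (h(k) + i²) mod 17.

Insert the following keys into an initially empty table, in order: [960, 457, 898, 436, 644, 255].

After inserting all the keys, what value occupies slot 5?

960 hashes to 7; slot 7 is free → place at 7.
457 hashes to 1; slot 1 is free → place at 1.
898 hashes to 14; slot 14 is free → place at 14.
436 hashes to 2; slot 2 is free → place at 2.
644 hashes to 1; 1,2 taken → place at 5.
255 hashes to 9; slot 9 is free → place at 9.
Table: [—, 457, 436, —, —, 644, —, 960, —, 255, —, —, —, —, 898, —, —]

644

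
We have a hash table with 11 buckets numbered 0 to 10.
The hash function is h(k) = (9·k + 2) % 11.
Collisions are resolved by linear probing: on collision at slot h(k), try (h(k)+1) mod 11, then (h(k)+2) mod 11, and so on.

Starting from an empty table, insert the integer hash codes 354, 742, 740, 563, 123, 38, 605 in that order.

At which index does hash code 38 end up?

354 hashes to 9; slot 9 is free => place at 9.
742 hashes to 3; slot 3 is free => place at 3.
740 hashes to 7; slot 7 is free => place at 7.
563 hashes to 9; 9 taken => place at 10.
123 hashes to 9; 9,10 taken => place at 0.
38 hashes to 3; 3 taken => place at 4.
605 hashes to 2; slot 2 is free => place at 2.
Table: [123, _, 605, 742, 38, _, _, 740, _, 354, 563]

4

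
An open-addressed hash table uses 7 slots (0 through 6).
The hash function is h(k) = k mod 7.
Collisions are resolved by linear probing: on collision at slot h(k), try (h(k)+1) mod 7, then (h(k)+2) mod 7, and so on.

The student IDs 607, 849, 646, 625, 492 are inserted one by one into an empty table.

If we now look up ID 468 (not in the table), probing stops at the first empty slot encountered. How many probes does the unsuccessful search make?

2

Insert 607: h=5, slot 5 empty => index 5.
Insert 849: h=2, slot 2 empty => index 2.
Insert 646: h=2, slot 2 occupied => index 3.
Insert 625: h=2, slots 2,3 occupied => index 4.
Insert 492: h=2, slots 2,3,4,5 occupied => index 6.
Table: [-, -, 849, 646, 625, 607, 492]
Lookup 468: h=6, probe 6,0 → slot 0 empty, not found.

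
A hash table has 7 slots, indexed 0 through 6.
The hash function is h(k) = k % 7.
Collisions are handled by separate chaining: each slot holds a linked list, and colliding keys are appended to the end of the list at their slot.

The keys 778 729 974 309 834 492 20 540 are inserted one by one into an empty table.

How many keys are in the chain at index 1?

Insert 778: h=1, bucket 1 empty -> new chain.
Insert 729: h=1, bucket 1 nonempty -> append to chain.
Insert 974: h=1, bucket 1 nonempty -> append to chain.
Insert 309: h=1, bucket 1 nonempty -> append to chain.
Insert 834: h=1, bucket 1 nonempty -> append to chain.
Insert 492: h=2, bucket 2 empty -> new chain.
Insert 20: h=6, bucket 6 empty -> new chain.
Insert 540: h=1, bucket 1 nonempty -> append to chain.
Final buckets:
0: -
1: 778 -> 729 -> 974 -> 309 -> 834 -> 540
2: 492
3: -
4: -
5: -
6: 20

6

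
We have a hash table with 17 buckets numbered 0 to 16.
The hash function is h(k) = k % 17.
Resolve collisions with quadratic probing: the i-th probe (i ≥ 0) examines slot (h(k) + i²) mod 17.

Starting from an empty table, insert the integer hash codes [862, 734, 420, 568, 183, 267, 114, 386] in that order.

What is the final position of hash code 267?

16

Insert 862: h=12, slot 12 empty → index 12.
Insert 734: h=3, slot 3 empty → index 3.
Insert 420: h=12, slot 12 occupied → index 13.
Insert 568: h=7, slot 7 empty → index 7.
Insert 183: h=13, slot 13 occupied → index 14.
Insert 267: h=12, slots 12,13 occupied → index 16.
Insert 114: h=12, slots 12,13,16 occupied → index 4.
Insert 386: h=12, slots 12,13,16,4 occupied → index 11.
Table: [., ., ., 734, 114, ., ., 568, ., ., ., 386, 862, 420, 183, ., 267]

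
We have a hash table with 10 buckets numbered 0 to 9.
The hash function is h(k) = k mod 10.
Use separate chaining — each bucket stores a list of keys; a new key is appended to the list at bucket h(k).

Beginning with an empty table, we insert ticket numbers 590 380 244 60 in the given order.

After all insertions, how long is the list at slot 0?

590 -> bucket 0
380 -> bucket 0 (collision)
244 -> bucket 4
60 -> bucket 0 (collision)
Final buckets:
0: 590 -> 380 -> 60
1: —
2: —
3: —
4: 244
5: —
6: —
7: —
8: —
9: —

3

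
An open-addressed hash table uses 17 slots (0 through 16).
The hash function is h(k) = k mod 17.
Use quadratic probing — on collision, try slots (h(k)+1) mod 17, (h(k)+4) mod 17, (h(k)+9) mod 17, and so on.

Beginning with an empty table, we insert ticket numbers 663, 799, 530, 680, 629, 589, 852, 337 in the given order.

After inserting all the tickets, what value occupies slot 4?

Insert 663: h=0, slot 0 empty => index 0.
Insert 799: h=0, slot 0 occupied => index 1.
Insert 530: h=3, slot 3 empty => index 3.
Insert 680: h=0, slots 0,1 occupied => index 4.
Insert 629: h=0, slots 0,1,4 occupied => index 9.
Insert 589: h=11, slot 11 empty => index 11.
Insert 852: h=2, slot 2 empty => index 2.
Insert 337: h=14, slot 14 empty => index 14.
Table: [663, 799, 852, 530, 680, ∅, ∅, ∅, ∅, 629, ∅, 589, ∅, ∅, 337, ∅, ∅]

680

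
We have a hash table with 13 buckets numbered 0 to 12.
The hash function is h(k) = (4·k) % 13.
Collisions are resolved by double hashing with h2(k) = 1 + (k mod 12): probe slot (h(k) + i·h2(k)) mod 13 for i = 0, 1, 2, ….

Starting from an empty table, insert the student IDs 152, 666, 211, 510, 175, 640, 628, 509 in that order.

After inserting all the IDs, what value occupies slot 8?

509

152 hashes to 10; slot 10 is free => place at 10.
666 hashes to 12; slot 12 is free => place at 12.
211 hashes to 12, h2=8; 12 taken => place at 7.
510 hashes to 12, h2=7; 12 taken => place at 6.
175 hashes to 11; slot 11 is free => place at 11.
640 hashes to 12, h2=5; 12 taken => place at 4.
628 hashes to 3; slot 3 is free => place at 3.
509 hashes to 8; slot 8 is free => place at 8.
Table: [—, —, —, 628, 640, —, 510, 211, 509, —, 152, 175, 666]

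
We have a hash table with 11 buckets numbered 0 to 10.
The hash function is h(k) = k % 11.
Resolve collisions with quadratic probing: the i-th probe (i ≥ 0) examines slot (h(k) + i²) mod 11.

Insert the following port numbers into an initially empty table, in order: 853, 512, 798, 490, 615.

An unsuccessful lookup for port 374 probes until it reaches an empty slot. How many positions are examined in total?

Insert 853: h=6, slot 6 empty → index 6.
Insert 512: h=6, slot 6 occupied → index 7.
Insert 798: h=6, slots 6,7 occupied → index 10.
Insert 490: h=6, slots 6,7,10 occupied → index 4.
Insert 615: h=10, slot 10 occupied → index 0.
Table: [615, —, —, —, 490, —, 853, 512, —, —, 798]
Lookup 374: h=0, probe 0,1 → slot 1 empty, not found.

2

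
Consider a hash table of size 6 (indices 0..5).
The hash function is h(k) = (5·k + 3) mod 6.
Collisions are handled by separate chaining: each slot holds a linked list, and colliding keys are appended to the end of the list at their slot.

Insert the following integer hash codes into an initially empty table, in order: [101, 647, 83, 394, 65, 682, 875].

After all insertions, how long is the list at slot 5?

Insert 101: h=4, bucket 4 empty → new chain.
Insert 647: h=4, bucket 4 nonempty → append to chain.
Insert 83: h=4, bucket 4 nonempty → append to chain.
Insert 394: h=5, bucket 5 empty → new chain.
Insert 65: h=4, bucket 4 nonempty → append to chain.
Insert 682: h=5, bucket 5 nonempty → append to chain.
Insert 875: h=4, bucket 4 nonempty → append to chain.
Final buckets:
0: _
1: _
2: _
3: _
4: 101 -> 647 -> 83 -> 65 -> 875
5: 394 -> 682

2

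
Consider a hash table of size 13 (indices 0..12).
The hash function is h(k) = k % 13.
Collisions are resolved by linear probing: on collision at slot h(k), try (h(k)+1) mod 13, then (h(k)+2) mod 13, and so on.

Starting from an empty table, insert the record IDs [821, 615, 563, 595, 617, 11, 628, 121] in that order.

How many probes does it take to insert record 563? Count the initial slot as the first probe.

821: h=2 -> slot 2
615: h=4 -> slot 4
563: h=4, probe 4,5 -> slot 5
595: h=10 -> slot 10
617: h=6 -> slot 6
11: h=11 -> slot 11
628: h=4, probe 4,5,6,7 -> slot 7
121: h=4, probe 4,5,6,7,8 -> slot 8
Table: [-, -, 821, -, 615, 563, 617, 628, 121, -, 595, 11, -]

2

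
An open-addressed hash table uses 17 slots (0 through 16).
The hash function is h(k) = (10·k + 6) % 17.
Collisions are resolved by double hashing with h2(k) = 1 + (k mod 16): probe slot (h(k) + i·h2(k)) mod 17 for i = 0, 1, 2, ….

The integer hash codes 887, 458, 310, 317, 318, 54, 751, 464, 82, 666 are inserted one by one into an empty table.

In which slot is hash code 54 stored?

9

887 hashes to 2; slot 2 is free → place at 2.
458 hashes to 13; slot 13 is free → place at 13.
310 hashes to 12; slot 12 is free → place at 12.
317 hashes to 14; slot 14 is free → place at 14.
318 hashes to 7; slot 7 is free → place at 7.
54 hashes to 2, h2=7; 2 taken → place at 9.
751 hashes to 2, h2=16; 2 taken → place at 1.
464 hashes to 5; slot 5 is free → place at 5.
82 hashes to 10; slot 10 is free → place at 10.
666 hashes to 2, h2=11; 2,13,7,1,12 taken → place at 6.
Table: [—, 751, 887, —, —, 464, 666, 318, —, 54, 82, —, 310, 458, 317, —, —]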